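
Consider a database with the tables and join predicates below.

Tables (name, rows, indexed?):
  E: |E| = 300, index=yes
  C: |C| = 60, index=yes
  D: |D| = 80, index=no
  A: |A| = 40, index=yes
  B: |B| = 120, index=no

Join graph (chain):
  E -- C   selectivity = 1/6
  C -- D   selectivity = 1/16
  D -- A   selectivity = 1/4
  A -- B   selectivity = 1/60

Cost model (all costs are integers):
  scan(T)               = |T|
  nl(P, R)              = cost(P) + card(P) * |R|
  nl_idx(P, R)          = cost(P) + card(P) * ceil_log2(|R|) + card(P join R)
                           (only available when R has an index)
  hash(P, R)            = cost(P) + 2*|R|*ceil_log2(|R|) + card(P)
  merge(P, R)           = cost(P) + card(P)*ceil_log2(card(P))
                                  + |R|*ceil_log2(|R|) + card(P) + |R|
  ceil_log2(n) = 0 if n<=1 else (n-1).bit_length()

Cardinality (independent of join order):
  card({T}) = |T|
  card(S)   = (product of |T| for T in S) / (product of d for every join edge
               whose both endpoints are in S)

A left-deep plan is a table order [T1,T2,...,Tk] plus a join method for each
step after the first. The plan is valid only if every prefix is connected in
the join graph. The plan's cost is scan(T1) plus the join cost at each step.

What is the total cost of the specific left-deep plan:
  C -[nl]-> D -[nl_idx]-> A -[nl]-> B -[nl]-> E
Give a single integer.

step 1: scan C: cost=60, card=60
step 2: join D via nl
    card(P join D) = 60*80/(16) = 300
    cost = 60 + 60*80 = 4860
step 3: join A via nl_idx
    card(P join A) = 300*40/(4) = 3000
    cost = 4860 + 300*6 + 3000 = 9660
step 4: join B via nl
    card(P join B) = 3000*120/(60) = 6000
    cost = 9660 + 3000*120 = 369660
step 5: join E via nl
    card(P join E) = 6000*300/(6) = 300000
    cost = 369660 + 6000*300 = 2169660

2169660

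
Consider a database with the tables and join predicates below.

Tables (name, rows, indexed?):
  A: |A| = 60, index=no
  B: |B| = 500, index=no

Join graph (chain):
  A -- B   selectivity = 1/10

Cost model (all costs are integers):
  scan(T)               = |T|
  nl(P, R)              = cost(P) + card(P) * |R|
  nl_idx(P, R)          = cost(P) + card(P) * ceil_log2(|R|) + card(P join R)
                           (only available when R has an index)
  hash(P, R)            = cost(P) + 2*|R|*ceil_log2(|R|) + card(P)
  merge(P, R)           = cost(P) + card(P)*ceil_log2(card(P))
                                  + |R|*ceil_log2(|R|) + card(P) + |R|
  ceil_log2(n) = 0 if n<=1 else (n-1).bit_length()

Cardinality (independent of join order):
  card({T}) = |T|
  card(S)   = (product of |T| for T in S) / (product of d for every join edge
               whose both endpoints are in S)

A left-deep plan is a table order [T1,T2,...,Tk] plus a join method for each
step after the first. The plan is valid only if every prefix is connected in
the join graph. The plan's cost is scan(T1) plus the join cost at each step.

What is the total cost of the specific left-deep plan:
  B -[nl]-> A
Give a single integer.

step 1: scan B: cost=500, card=500
step 2: join A via nl
    card(P join A) = 500*60/(10) = 3000
    cost = 500 + 500*60 = 30500

30500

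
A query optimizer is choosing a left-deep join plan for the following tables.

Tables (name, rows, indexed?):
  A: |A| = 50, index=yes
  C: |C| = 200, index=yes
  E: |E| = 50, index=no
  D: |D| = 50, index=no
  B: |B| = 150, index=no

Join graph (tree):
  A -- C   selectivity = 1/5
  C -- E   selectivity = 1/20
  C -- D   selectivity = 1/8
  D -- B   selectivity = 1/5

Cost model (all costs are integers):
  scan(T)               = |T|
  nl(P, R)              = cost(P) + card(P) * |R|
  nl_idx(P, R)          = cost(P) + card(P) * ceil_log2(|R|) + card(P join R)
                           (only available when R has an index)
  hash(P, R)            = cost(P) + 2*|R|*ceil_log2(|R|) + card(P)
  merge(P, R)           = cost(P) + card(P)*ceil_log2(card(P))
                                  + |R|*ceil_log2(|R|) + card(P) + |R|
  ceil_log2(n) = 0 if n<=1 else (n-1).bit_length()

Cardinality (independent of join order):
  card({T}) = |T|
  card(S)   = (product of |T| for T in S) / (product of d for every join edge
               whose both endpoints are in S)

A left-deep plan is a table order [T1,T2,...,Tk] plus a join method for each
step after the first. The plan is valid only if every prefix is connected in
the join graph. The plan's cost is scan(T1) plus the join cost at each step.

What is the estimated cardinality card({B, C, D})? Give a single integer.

Tables in S: B(150), C(200), D(50)
Edges inside S: C-D(d=8), D-B(d=5)
numerator = 150 * 200 * 50 = 1500000
denominator = 8 * 5 = 40
card(S) = 1500000 / 40 = 37500

37500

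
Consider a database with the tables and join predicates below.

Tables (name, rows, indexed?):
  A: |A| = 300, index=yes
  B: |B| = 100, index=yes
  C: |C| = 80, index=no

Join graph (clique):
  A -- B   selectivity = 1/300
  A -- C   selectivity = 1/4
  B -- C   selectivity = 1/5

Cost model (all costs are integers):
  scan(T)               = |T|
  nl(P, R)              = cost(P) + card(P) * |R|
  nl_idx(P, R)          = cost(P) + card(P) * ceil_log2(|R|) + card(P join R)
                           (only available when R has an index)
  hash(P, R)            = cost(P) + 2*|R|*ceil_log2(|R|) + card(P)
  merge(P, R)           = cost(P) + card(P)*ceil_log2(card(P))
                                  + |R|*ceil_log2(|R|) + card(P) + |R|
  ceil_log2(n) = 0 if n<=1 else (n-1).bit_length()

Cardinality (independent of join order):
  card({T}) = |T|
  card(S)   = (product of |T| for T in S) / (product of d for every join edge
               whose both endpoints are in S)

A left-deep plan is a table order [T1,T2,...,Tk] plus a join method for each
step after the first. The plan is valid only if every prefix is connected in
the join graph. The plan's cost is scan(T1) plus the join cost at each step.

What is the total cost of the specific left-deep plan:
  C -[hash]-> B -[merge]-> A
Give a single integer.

23760

step 1: scan C: cost=80, card=80
step 2: join B via hash
    card(P join B) = 80*100/(5) = 1600
    cost = 80 + 2*100*7 + 80 = 1560
step 3: join A via merge
    card(P join A) = 1600*300/(300*4) = 400
    cost = 1560 + 1600*11 + 300*9 + 1600 + 300 = 23760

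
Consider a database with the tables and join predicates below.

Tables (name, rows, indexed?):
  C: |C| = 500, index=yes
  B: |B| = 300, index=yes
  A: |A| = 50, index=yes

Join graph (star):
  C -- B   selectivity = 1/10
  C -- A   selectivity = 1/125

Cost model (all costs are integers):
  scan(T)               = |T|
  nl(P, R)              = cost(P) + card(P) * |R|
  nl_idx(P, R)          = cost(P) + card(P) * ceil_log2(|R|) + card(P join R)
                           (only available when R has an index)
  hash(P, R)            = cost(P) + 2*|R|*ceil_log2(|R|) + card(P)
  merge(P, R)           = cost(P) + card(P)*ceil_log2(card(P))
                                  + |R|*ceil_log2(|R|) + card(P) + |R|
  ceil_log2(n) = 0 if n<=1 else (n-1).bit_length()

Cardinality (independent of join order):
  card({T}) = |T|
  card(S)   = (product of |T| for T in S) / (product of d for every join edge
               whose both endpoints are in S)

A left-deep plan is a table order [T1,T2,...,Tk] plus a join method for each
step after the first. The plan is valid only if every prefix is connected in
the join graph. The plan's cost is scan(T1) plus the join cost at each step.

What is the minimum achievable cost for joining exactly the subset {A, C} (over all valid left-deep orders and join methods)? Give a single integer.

Selinger DP over subsets of {A,C}:
  {C}: scan cost=500, card=500
  {A}: scan cost=50, card=50
  {AC}: card=200; try (C,nl_idx)→700, (A,hash)→1600, (A,nl_idx)→3700, (C,merge)→5400, (A,merge)→5850, (C,hash)→9100 …(+2); best=700 via (C,nl_idx)

700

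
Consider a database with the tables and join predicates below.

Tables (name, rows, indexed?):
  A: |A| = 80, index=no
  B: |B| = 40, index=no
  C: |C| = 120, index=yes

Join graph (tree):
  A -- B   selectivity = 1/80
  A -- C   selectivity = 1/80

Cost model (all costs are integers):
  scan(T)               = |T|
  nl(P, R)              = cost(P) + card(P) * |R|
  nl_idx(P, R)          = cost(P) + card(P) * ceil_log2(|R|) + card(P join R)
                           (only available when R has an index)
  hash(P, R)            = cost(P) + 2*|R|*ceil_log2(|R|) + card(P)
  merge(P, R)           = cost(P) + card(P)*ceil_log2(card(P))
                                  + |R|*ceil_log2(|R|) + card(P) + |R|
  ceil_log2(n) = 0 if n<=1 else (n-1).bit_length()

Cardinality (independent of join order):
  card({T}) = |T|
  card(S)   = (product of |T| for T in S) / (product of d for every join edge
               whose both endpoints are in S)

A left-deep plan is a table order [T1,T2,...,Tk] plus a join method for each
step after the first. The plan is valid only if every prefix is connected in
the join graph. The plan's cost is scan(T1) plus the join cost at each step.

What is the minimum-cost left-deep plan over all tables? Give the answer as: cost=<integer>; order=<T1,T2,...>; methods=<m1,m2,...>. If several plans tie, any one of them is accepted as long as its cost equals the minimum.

Selinger DP (subsets sized 1..n):
  {A}: scan cost=80, card=80
  {B}: scan cost=40, card=40
  {C}: scan cost=120, card=120
  {AB}: card=40; try (B,hash)→640, (A,merge)→960, (B,merge)→1000, (A,hash)→1200, (A,nl)→3240, (B,nl)→3280; best=640 via (B,hash)
  {AC}: card=120; try (C,nl_idx)→760, (A,hash)→1360, (C,merge)→1680, (A,merge)→1720, (C,hash)→1840, (C,nl)→9680 …(+1); best=760 via (C,nl_idx)
  {ABC}: card=60; try (C,nl_idx)→980, (B,hash)→1360, (C,merge)→1880, (B,merge)→2000, (C,hash)→2360, (C,nl)→5440 …(+1); best=980 via (C,nl_idx)

cost=980; order=A,B,C; methods=hash,nl_idx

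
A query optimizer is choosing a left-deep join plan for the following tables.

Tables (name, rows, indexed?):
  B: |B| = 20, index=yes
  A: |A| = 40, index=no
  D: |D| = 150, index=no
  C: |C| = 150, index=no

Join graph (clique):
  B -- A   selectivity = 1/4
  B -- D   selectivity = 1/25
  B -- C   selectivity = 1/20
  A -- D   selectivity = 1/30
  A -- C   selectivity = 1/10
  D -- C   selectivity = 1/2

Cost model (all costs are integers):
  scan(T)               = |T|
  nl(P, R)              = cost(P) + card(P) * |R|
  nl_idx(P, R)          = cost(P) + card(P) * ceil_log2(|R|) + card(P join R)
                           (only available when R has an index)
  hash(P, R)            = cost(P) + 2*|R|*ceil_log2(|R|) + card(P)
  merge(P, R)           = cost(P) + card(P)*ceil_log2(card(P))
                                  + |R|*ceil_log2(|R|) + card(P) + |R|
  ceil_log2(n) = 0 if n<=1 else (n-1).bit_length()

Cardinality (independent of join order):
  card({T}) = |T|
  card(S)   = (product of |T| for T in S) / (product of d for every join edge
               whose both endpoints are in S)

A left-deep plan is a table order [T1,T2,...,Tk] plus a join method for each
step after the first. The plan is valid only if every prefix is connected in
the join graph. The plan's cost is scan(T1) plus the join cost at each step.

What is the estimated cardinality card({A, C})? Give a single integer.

600

Tables in S: A(40), C(150)
Edges inside S: A-C(d=10)
numerator = 40 * 150 = 6000
denominator = 10 = 10
card(S) = 6000 / 10 = 600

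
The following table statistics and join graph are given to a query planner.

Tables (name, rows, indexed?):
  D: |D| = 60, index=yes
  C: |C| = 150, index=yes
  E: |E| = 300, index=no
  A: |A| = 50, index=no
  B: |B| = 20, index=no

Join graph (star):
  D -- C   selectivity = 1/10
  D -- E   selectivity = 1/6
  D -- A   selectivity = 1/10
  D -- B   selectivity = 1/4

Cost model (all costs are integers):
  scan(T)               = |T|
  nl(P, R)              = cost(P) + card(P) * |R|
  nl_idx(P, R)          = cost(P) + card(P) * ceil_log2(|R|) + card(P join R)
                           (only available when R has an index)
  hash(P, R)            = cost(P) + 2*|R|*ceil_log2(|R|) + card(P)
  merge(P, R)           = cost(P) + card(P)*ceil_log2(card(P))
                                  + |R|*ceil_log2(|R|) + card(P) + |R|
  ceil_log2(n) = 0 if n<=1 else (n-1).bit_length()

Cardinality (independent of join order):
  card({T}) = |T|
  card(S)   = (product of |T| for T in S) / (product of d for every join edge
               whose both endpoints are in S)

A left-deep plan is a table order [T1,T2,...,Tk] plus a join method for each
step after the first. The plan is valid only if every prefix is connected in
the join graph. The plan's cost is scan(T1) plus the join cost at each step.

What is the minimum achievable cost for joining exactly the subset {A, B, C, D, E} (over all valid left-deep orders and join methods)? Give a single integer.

Selinger DP over subsets of {A,B,C,D,E}:
  {D}: scan cost=60, card=60
  {C}: scan cost=150, card=150
  {E}: scan cost=300, card=300
  {A}: scan cost=50, card=50
  {B}: scan cost=20, card=20
  {CD}: card=900; try (D,hash)→1020, (C,nl_idx)→1440, (C,merge)→1830, (D,merge)→1920, (D,nl_idx)→1950, (C,hash)→2520 …(+2); best=1020 via (D,hash)
  {DE}: card=3000; try (D,hash)→1320, (E,merge)→3480, (D,merge)→3720, (D,nl_idx)→5100, (E,hash)→5520, (E,nl)→18060 …(+1); best=1320 via (D,hash)
  {AD}: card=300; try (D,nl_idx)→650, (A,hash)→720, (D,hash)→820, (D,merge)→820, (A,merge)→830, (D,nl)→3050 …(+1); best=650 via (D,nl_idx)
  {BD}: card=300; try (B,hash)→320, (D,nl_idx)→440, (D,merge)→560, (B,merge)→600, (D,hash)→760, (D,nl)→1220 …(+1); best=320 via (B,hash)
  {CDE}: card=45000; try (C,hash)→6720, (E,hash)→7320, (E,merge)→13920, (C,merge)→41670, (C,nl_idx)→70320, (E,nl)→271020 …(+1); best=6720 via (C,hash)
  {ACD}: card=4500; try (A,hash)→2520, (C,hash)→3350, (C,merge)→5000, (C,nl_idx)→7550, (A,merge)→11270, (C,nl)→45650 …(+1); best=2520 via (A,hash)
  {BCD}: card=4500; try (B,hash)→2120, (C,hash)→3020, (C,merge)→4670, (C,nl_idx)→7220, (B,merge)→11040, (B,nl)→19020 …(+1); best=2120 via (B,hash)
  {ADE}: card=15000; try (A,hash)→4920, (E,hash)→6350, (E,merge)→6650, (A,merge)→40670, (E,nl)→90650, (A,nl)→151320; best=4920 via (A,hash)
  {BDE}: card=15000; try (B,hash)→4520, (E,hash)→6020, (E,merge)→6320, (B,merge)→40440, (B,nl)→61320, (E,nl)→90320; best=4520 via (B,hash)
  {ABD}: card=1500; try (B,hash)→1150, (A,hash)→1220, (A,merge)→3670, (B,merge)→3770, (B,nl)→6650, (A,nl)→15320; best=1150 via (B,hash)
  {ACDE}: card=225000; try (E,hash)→12420, (C,hash)→22320, (A,hash)→52320, (E,merge)→68520, (C,merge)→231270, (C,nl_idx)→349920 …(+4); best=12420 via (E,hash)
  {BCDE}: card=225000; try (E,hash)→12020, (C,hash)→21920, (B,hash)→51920, (E,merge)→68120, (C,merge)→230870, (C,nl_idx)→349520 …(+4); best=12020 via (E,hash)
  {ABCD}: card=22500; try (C,hash)→5050, (B,hash)→7220, (A,hash)→7220, (C,merge)→20500, (C,nl_idx)→35650, (A,merge)→65470 …(+4); best=5050 via (C,hash)
  {ABDE}: card=75000; try (E,hash)→8050, (B,hash)→20120, (A,hash)→20120, (E,merge)→22150, (A,merge)→229870, (B,merge)→230040 …(+3); best=8050 via (E,hash)
  {ABCDE}: card=1125000; try (E,hash)→32950, (C,hash)→85450, (B,hash)→237620, (A,hash)→237620, (E,merge)→368050, (C,merge)→1359400 …(+7); best=32950 via (E,hash)

32950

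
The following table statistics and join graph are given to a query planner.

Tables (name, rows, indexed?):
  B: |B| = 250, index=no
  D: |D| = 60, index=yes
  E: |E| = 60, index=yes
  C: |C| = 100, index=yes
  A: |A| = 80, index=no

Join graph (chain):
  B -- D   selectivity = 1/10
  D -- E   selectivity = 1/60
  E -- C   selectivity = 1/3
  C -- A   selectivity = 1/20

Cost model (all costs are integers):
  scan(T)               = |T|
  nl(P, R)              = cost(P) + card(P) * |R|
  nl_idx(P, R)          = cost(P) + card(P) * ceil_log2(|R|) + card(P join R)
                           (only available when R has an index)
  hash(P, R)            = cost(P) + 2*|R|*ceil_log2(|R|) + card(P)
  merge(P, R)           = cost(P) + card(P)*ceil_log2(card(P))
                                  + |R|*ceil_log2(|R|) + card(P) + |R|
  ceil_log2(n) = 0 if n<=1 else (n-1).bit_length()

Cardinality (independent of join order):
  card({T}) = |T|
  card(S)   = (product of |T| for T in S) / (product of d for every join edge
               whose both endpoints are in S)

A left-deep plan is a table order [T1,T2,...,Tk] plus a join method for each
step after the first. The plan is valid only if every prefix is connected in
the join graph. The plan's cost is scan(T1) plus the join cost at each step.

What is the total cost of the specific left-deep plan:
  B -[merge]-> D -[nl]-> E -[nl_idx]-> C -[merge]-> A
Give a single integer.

1004060

step 1: scan B: cost=250, card=250
step 2: join D via merge
    card(P join D) = 250*60/(10) = 1500
    cost = 250 + 250*8 + 60*6 + 250 + 60 = 2920
step 3: join E via nl
    card(P join E) = 1500*60/(60) = 1500
    cost = 2920 + 1500*60 = 92920
step 4: join C via nl_idx
    card(P join C) = 1500*100/(3) = 50000
    cost = 92920 + 1500*7 + 50000 = 153420
step 5: join A via merge
    card(P join A) = 50000*80/(20) = 200000
    cost = 153420 + 50000*16 + 80*7 + 50000 + 80 = 1004060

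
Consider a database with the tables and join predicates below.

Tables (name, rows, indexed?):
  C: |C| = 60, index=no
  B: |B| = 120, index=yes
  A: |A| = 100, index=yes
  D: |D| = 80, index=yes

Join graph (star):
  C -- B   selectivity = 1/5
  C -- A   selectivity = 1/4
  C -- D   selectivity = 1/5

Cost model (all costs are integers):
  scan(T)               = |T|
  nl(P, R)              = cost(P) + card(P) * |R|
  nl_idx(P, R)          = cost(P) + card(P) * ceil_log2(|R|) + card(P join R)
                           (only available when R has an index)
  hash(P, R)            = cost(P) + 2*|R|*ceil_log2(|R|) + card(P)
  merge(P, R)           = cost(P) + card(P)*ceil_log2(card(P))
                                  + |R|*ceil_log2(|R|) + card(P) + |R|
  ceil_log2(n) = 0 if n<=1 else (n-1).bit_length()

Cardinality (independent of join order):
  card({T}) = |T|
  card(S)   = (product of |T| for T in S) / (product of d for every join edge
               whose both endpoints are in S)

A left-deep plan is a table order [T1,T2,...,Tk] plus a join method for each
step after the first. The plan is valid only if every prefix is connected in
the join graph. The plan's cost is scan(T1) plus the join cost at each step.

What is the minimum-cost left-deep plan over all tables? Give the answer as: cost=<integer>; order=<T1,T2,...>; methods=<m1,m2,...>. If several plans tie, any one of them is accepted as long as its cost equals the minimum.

Selinger DP (subsets sized 1..n):
  {C}: scan cost=60, card=60
  {B}: scan cost=120, card=120
  {A}: scan cost=100, card=100
  {D}: scan cost=80, card=80
  {BC}: card=1440; try (C,hash)→960, (B,merge)→1440, (C,merge)→1500, (B,hash)→1800, (B,nl_idx)→1920, (B,nl)→7260 …(+1); best=960 via (C,hash)
  {AC}: card=1500; try (C,hash)→920, (A,merge)→1280, (C,merge)→1320, (A,hash)→1520, (A,nl_idx)→1980, (A,nl)→6060 …(+1); best=920 via (C,hash)
  {CD}: card=960; try (C,hash)→880, (D,merge)→1120, (C,merge)→1140, (D,hash)→1240, (D,nl_idx)→1440, (D,nl)→4860 …(+1); best=880 via (C,hash)
  {ABC}: card=36000; try (A,hash)→3800, (B,hash)→4100, (A,merge)→19040, (B,merge)→19880, (A,nl_idx)→47040, (B,nl_idx)→47420 …(+2); best=3800 via (A,hash)
  {BCD}: card=23040; try (D,hash)→3520, (B,hash)→3520, (B,merge)→12400, (D,merge)→18880, (B,nl_idx)→30640, (D,nl_idx)→34080 …(+2); best=3520 via (D,hash)
  {ACD}: card=24000; try (A,hash)→3240, (D,hash)→3540, (A,merge)→12240, (D,merge)→19560, (A,nl_idx)→31600, (D,nl_idx)→35420 …(+2); best=3240 via (A,hash)
  {ABCD}: card=576000; try (A,hash)→27960, (B,hash)→28920, (D,hash)→40920, (A,merge)→372960, (B,merge)→388200, (D,merge)→616440 …(+6); best=27960 via (A,hash)

cost=27960; order=B,C,D,A; methods=hash,hash,hash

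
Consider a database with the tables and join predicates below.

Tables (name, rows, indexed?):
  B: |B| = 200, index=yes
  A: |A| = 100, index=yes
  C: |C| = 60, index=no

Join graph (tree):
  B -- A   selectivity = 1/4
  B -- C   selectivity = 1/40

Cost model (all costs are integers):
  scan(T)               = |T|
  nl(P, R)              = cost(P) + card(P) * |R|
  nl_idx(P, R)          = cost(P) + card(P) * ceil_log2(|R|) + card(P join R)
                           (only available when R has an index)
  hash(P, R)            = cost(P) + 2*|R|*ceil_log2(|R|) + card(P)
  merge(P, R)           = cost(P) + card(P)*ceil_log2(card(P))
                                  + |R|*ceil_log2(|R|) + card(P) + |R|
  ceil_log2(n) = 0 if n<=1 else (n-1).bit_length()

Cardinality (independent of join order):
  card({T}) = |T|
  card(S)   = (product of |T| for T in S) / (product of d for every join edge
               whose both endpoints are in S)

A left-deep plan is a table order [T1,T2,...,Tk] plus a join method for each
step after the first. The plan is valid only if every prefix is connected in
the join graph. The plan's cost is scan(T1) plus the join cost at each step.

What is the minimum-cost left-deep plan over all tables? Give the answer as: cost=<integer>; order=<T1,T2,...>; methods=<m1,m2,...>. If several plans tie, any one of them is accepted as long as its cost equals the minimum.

cost=2540; order=C,B,A; methods=nl_idx,hash

Selinger DP (subsets sized 1..n):
  {B}: scan cost=200, card=200
  {A}: scan cost=100, card=100
  {C}: scan cost=60, card=60
  {AB}: card=5000; try (A,hash)→1800, (B,merge)→2700, (A,merge)→2800, (B,hash)→3400, (B,nl_idx)→5900, (A,nl_idx)→6600 …(+2); best=1800 via (A,hash)
  {BC}: card=300; try (B,nl_idx)→840, (C,hash)→1120, (B,merge)→2280, (C,merge)→2420, (B,hash)→3320, (B,nl)→12060 …(+1); best=840 via (B,nl_idx)
  {ABC}: card=7500; try (A,hash)→2540, (A,merge)→4640, (C,hash)→7520, (A,nl_idx)→10440, (A,nl)→30840, (C,merge)→72220 …(+1); best=2540 via (A,hash)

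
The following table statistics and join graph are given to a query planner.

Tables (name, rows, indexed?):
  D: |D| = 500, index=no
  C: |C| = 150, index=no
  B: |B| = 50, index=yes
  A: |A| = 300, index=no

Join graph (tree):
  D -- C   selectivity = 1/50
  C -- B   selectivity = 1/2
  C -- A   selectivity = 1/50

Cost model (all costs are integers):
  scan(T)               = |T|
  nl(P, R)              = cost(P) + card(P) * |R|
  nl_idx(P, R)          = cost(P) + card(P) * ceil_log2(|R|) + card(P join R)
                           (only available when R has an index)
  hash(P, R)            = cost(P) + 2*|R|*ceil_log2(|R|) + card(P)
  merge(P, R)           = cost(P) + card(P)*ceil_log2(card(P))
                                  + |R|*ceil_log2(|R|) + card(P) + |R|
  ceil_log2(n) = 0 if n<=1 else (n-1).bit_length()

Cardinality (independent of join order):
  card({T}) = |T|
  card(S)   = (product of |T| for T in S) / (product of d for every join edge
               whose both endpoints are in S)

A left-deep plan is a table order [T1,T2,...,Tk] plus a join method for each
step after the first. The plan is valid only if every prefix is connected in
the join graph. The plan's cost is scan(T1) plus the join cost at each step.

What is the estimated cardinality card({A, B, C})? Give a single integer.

22500

Tables in S: A(300), B(50), C(150)
Edges inside S: C-B(d=2), C-A(d=50)
numerator = 300 * 50 * 150 = 2250000
denominator = 2 * 50 = 100
card(S) = 2250000 / 100 = 22500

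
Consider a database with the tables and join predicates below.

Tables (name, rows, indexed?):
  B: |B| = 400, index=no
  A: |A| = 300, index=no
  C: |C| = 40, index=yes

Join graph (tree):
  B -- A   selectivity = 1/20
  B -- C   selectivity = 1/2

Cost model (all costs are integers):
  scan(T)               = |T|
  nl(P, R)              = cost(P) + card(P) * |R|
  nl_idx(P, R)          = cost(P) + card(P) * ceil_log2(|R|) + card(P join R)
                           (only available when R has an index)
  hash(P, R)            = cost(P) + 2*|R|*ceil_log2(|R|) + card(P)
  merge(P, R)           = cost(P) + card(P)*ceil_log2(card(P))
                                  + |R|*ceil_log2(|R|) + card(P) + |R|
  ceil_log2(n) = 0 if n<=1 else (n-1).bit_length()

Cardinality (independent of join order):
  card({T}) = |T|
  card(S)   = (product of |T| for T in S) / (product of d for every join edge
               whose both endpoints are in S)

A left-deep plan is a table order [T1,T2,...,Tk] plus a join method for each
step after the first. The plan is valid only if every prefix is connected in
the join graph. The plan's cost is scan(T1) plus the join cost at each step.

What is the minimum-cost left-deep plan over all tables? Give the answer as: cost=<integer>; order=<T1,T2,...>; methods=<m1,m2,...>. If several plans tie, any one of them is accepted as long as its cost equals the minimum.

cost=12680; order=B,A,C; methods=hash,hash

Selinger DP (subsets sized 1..n):
  {B}: scan cost=400, card=400
  {A}: scan cost=300, card=300
  {C}: scan cost=40, card=40
  {AB}: card=6000; try (A,hash)→6200, (B,merge)→7300, (A,merge)→7400, (B,hash)→7800, (B,nl)→120300, (A,nl)→120400; best=6200 via (A,hash)
  {BC}: card=8000; try (C,hash)→1280, (B,merge)→4320, (C,merge)→4680, (B,hash)→7280, (C,nl_idx)→10800, (B,nl)→16040 …(+1); best=1280 via (C,hash)
  {ABC}: card=120000; try (C,hash)→12680, (A,hash)→14680, (C,merge)→90480, (A,merge)→116280, (C,nl_idx)→162200, (C,nl)→246200 …(+1); best=12680 via (C,hash)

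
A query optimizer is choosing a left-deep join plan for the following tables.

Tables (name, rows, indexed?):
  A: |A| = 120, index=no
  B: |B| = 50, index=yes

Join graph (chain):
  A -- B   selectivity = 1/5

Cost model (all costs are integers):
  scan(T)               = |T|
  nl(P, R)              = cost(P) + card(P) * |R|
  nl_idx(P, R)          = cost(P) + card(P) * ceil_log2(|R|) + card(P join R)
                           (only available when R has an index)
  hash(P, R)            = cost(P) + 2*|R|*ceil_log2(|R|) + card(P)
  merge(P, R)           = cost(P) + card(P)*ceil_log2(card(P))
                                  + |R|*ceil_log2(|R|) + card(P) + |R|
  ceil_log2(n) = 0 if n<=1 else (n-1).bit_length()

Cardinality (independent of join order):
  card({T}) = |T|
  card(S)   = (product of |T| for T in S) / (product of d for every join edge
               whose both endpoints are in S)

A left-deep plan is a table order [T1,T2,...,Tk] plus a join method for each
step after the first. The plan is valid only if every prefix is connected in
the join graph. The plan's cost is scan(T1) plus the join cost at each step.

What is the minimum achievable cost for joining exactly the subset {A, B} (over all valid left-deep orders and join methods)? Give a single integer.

Selinger DP over subsets of {A,B}:
  {A}: scan cost=120, card=120
  {B}: scan cost=50, card=50
  {AB}: card=1200; try (B,hash)→840, (A,merge)→1360, (B,merge)→1430, (A,hash)→1780, (B,nl_idx)→2040, (A,nl)→6050 …(+1); best=840 via (B,hash)

840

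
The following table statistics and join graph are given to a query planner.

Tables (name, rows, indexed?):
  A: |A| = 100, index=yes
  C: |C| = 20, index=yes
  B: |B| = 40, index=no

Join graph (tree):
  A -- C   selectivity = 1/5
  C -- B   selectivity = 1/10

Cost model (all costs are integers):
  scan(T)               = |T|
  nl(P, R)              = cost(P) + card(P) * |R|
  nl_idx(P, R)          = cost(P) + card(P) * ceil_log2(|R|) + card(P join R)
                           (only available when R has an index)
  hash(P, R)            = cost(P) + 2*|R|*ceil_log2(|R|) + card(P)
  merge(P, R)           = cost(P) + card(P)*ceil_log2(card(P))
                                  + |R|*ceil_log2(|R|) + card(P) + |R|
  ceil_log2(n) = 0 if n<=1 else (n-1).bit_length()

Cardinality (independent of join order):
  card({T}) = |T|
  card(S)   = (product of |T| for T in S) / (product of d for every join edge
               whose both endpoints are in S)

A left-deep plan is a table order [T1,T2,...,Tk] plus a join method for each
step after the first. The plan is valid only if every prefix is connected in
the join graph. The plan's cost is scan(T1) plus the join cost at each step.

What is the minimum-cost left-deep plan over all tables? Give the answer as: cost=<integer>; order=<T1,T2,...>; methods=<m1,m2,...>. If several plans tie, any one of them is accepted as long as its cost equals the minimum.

Selinger DP (subsets sized 1..n):
  {A}: scan cost=100, card=100
  {C}: scan cost=20, card=20
  {B}: scan cost=40, card=40
  {AC}: card=400; try (C,hash)→400, (A,nl_idx)→560, (A,merge)→940, (C,nl_idx)→1000, (C,merge)→1020, (A,hash)→1440 …(+2); best=400 via (C,hash)
  {BC}: card=80; try (C,hash)→280, (C,nl_idx)→320, (B,merge)→420, (C,merge)→440, (B,hash)→520, (B,nl)→820 …(+1); best=280 via (C,hash)
  {ABC}: card=1600; try (B,hash)→1280, (A,merge)→1720, (A,hash)→1760, (A,nl_idx)→2440, (B,merge)→4680, (A,nl)→8280 …(+1); best=1280 via (B,hash)

cost=1280; order=A,C,B; methods=hash,hash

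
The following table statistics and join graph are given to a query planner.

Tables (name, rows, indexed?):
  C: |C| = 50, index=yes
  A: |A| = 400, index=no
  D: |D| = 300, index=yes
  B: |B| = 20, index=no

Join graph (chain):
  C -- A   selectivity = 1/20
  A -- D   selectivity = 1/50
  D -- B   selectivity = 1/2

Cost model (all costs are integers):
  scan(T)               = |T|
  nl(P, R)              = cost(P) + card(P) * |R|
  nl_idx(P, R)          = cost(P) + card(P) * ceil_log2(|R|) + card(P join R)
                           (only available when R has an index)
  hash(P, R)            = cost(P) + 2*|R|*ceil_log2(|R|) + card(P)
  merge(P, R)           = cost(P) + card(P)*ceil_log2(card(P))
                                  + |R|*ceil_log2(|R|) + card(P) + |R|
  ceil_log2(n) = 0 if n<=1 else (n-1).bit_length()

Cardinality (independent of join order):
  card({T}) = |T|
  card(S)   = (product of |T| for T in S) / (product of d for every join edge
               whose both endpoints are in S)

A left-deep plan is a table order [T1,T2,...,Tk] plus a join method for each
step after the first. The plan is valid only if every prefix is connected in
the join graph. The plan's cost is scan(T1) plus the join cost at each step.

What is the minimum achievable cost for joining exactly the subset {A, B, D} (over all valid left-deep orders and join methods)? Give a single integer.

Selinger DP over subsets of {A,B,D}:
  {A}: scan cost=400, card=400
  {D}: scan cost=300, card=300
  {B}: scan cost=20, card=20
  {AD}: card=2400; try (D,hash)→6200, (D,nl_idx)→6400, (A,merge)→7300, (D,merge)→7400, (A,hash)→7800, (A,nl)→120300 …(+1); best=6200 via (D,hash)
  {BD}: card=3000; try (B,hash)→800, (D,merge)→3140, (D,nl_idx)→3200, (B,merge)→3420, (D,hash)→5440, (D,nl)→6020 …(+1); best=800 via (B,hash)
  {ABD}: card=24000; try (B,hash)→8800, (A,hash)→11000, (B,merge)→37520, (A,merge)→43800, (B,nl)→54200, (A,nl)→1200800; best=8800 via (B,hash)

8800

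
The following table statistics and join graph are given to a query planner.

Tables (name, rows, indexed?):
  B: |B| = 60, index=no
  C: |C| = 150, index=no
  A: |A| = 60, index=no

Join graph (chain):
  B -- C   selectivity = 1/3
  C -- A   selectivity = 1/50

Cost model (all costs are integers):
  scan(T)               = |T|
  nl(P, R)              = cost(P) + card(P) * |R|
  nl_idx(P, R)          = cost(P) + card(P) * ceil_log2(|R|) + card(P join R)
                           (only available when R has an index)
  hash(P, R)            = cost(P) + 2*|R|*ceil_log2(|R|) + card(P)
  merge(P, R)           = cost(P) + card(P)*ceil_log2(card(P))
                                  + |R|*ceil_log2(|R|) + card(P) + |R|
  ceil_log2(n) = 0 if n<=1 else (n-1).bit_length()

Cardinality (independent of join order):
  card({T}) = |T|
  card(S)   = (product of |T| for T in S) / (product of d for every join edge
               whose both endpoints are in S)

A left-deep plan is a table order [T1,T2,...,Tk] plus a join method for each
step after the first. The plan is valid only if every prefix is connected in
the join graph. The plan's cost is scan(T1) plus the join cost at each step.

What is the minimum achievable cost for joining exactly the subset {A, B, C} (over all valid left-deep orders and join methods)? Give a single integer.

1920

Selinger DP over subsets of {A,B,C}:
  {B}: scan cost=60, card=60
  {C}: scan cost=150, card=150
  {A}: scan cost=60, card=60
  {BC}: card=3000; try (B,hash)→1020, (C,merge)→1830, (B,merge)→1920, (C,hash)→2520, (C,nl)→9060, (B,nl)→9150; best=1020 via (B,hash)
  {AC}: card=180; try (A,hash)→1020, (C,merge)→1830, (A,merge)→1920, (C,hash)→2520, (C,nl)→9060, (A,nl)→9150; best=1020 via (A,hash)
  {ABC}: card=3600; try (B,hash)→1920, (B,merge)→3060, (A,hash)→4740, (B,nl)→11820, (A,merge)→40440, (A,nl)→181020; best=1920 via (B,hash)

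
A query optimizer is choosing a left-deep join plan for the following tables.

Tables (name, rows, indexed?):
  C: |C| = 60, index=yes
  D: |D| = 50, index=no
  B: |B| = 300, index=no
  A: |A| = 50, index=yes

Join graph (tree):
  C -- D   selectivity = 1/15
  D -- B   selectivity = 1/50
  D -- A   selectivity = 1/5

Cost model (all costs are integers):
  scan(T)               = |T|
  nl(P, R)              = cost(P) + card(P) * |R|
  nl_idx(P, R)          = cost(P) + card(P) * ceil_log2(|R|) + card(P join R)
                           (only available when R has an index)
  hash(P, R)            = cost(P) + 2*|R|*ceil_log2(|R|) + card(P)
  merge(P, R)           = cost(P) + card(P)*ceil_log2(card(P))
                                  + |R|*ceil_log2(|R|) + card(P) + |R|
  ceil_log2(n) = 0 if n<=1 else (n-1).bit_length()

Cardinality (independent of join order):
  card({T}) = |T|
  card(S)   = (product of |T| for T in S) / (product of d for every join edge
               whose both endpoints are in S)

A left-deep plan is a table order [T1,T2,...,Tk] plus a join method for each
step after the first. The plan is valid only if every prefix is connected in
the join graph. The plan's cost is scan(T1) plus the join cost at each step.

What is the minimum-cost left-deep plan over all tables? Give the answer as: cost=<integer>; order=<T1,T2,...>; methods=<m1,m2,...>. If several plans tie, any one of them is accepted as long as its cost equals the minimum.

cost=4020; order=B,D,C,A; methods=hash,hash,hash

Selinger DP (subsets sized 1..n):
  {C}: scan cost=60, card=60
  {D}: scan cost=50, card=50
  {B}: scan cost=300, card=300
  {A}: scan cost=50, card=50
  {CD}: card=200; try (C,nl_idx)→550, (D,hash)→720, (C,hash)→820, (C,merge)→820, (D,merge)→830, (C,nl)→3050 …(+1); best=550 via (C,nl_idx)
  {BD}: card=300; try (D,hash)→1200, (B,merge)→3400, (D,merge)→3650, (B,hash)→5500, (B,nl)→15050, (D,nl)→15300; best=1200 via (D,hash)
  {AD}: card=500; try (D,hash)→700, (A,hash)→700, (D,merge)→750, (A,merge)→750, (A,nl_idx)→850, (D,nl)→2550 …(+1); best=700 via (D,hash)
  {BCD}: card=1200; try (C,hash)→2220, (C,nl_idx)→4200, (C,merge)→4620, (B,merge)→5350, (B,hash)→6150, (C,nl)→19200 …(+1); best=2220 via (C,hash)
  {ACD}: card=2000; try (A,hash)→1350, (C,hash)→1920, (A,merge)→2700, (A,nl_idx)→3750, (C,nl_idx)→5700, (C,merge)→6120 …(+2); best=1350 via (A,hash)
  {ABD}: card=3000; try (A,hash)→2100, (A,merge)→4550, (A,nl_idx)→6000, (B,hash)→6600, (B,merge)→8700, (A,nl)→16200 …(+1); best=2100 via (A,hash)
  {ABCD}: card=12000; try (A,hash)→4020, (C,hash)→5820, (B,hash)→8750, (A,merge)→16970, (A,nl_idx)→21420, (B,merge)→28350 …(+5); best=4020 via (A,hash)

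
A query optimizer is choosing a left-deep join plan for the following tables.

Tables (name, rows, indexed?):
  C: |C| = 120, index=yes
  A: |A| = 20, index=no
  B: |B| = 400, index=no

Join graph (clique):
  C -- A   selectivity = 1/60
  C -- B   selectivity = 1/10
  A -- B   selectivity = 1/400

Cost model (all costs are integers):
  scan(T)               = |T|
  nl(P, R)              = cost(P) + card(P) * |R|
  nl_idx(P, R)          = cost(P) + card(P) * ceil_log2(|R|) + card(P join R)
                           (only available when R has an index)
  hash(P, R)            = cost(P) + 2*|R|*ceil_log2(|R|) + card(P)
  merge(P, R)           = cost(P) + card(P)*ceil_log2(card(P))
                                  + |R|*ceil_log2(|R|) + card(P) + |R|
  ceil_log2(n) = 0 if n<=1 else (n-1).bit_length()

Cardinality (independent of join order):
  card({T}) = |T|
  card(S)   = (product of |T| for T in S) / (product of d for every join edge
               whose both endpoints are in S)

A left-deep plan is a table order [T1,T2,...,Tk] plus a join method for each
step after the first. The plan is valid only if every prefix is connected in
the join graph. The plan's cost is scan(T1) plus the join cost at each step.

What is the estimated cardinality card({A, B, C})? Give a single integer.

4

Tables in S: A(20), B(400), C(120)
Edges inside S: C-A(d=60), C-B(d=10), A-B(d=400)
numerator = 20 * 400 * 120 = 960000
denominator = 60 * 10 * 400 = 240000
card(S) = 960000 / 240000 = 4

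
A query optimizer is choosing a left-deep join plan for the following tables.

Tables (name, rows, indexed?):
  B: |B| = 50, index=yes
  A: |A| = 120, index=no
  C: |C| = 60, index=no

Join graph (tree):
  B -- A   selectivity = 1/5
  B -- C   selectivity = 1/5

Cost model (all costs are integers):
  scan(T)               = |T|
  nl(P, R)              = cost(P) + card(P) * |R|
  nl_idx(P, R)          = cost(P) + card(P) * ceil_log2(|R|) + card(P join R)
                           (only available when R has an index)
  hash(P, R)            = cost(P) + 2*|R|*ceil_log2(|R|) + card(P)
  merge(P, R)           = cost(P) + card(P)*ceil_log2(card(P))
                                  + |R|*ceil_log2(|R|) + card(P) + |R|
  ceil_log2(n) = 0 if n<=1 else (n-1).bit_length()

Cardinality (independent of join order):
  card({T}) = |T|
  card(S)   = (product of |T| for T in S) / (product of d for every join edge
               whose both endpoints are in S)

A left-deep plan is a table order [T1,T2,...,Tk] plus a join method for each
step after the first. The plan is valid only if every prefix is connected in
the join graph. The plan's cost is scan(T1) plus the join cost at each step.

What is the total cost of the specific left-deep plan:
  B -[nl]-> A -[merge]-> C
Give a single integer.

20870

step 1: scan B: cost=50, card=50
step 2: join A via nl
    card(P join A) = 50*120/(5) = 1200
    cost = 50 + 50*120 = 6050
step 3: join C via merge
    card(P join C) = 1200*60/(5) = 14400
    cost = 6050 + 1200*11 + 60*6 + 1200 + 60 = 20870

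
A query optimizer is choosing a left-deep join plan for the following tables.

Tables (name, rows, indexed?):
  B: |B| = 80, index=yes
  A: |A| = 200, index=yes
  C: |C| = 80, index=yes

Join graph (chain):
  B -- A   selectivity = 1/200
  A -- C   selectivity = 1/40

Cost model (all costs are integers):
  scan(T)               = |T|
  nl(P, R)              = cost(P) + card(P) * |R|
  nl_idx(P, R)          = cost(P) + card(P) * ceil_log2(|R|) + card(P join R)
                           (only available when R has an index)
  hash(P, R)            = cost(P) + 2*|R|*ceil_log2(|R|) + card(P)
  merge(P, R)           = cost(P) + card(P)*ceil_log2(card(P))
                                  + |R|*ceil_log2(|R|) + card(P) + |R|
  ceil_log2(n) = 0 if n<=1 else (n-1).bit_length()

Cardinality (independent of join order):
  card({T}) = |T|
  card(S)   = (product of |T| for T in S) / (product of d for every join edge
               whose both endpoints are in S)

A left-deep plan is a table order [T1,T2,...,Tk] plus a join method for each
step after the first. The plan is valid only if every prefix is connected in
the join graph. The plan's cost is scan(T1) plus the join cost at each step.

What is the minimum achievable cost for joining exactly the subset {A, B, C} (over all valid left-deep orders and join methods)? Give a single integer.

Selinger DP over subsets of {A,B,C}:
  {B}: scan cost=80, card=80
  {A}: scan cost=200, card=200
  {C}: scan cost=80, card=80
  {AB}: card=80; try (A,nl_idx)→800, (B,hash)→1520, (B,nl_idx)→1680, (A,merge)→2520, (B,merge)→2640, (A,hash)→3360 …(+2); best=800 via (A,nl_idx)
  {AC}: card=400; try (A,nl_idx)→1120, (C,hash)→1520, (C,nl_idx)→2000, (A,merge)→2520, (C,merge)→2640, (A,hash)→3360 …(+2); best=1120 via (A,nl_idx)
  {ABC}: card=160; try (C,nl_idx)→1520, (C,hash)→2000, (C,merge)→2080, (B,hash)→2640, (B,nl_idx)→4080, (B,merge)→5760 …(+2); best=1520 via (C,nl_idx)

1520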